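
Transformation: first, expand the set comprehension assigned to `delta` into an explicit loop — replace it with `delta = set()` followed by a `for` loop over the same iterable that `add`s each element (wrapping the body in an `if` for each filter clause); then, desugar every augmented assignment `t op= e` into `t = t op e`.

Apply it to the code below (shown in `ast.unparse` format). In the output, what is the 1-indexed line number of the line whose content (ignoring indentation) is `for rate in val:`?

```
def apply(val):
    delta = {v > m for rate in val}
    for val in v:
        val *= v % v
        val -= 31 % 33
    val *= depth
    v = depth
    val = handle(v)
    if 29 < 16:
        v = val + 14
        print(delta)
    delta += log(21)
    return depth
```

Transformed code:
def apply(val):
    delta = set()
    for rate in val:
        delta.add(v > m)
    for val in v:
        val = val * (v % v)
        val = val - 31 % 33
    val = val * depth
    v = depth
    val = handle(v)
    if 29 < 16:
        v = val + 14
        print(delta)
    delta = delta + log(21)
    return depth

3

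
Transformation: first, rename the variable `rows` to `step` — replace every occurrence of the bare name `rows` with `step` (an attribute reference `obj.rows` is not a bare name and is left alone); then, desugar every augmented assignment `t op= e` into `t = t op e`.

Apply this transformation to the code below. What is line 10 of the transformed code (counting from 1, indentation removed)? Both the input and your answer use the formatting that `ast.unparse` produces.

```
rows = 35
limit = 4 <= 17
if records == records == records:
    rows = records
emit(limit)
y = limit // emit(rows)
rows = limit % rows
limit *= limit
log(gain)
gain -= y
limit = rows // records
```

Transformed code:
step = 35
limit = 4 <= 17
if records == records == records:
    step = records
emit(limit)
y = limit // emit(step)
step = limit % step
limit = limit * limit
log(gain)
gain = gain - y
limit = step // records

gain = gain - y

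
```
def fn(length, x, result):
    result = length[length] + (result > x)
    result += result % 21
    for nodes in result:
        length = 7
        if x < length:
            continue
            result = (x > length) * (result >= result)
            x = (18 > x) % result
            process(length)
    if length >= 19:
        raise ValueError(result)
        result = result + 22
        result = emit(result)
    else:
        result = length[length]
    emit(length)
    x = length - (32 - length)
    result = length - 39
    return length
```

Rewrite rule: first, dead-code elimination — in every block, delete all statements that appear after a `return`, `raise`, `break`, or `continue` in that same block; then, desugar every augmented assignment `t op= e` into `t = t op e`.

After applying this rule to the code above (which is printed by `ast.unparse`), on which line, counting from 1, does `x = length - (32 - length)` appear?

Transformed code:
def fn(length, x, result):
    result = length[length] + (result > x)
    result = result + result % 21
    for nodes in result:
        length = 7
        if x < length:
            continue
    if length >= 19:
        raise ValueError(result)
    else:
        result = length[length]
    emit(length)
    x = length - (32 - length)
    result = length - 39
    return length

13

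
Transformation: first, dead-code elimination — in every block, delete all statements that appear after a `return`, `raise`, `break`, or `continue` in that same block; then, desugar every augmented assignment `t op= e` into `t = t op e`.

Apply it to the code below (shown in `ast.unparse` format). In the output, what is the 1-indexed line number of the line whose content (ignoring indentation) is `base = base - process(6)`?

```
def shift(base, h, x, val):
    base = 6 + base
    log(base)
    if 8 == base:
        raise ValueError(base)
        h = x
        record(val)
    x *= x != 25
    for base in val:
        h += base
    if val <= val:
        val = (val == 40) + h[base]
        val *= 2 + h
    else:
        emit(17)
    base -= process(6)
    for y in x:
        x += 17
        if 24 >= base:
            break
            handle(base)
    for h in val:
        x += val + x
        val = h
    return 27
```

14

Transformed code:
def shift(base, h, x, val):
    base = 6 + base
    log(base)
    if 8 == base:
        raise ValueError(base)
    x = x * (x != 25)
    for base in val:
        h = h + base
    if val <= val:
        val = (val == 40) + h[base]
        val = val * (2 + h)
    else:
        emit(17)
    base = base - process(6)
    for y in x:
        x = x + 17
        if 24 >= base:
            break
    for h in val:
        x = x + (val + x)
        val = h
    return 27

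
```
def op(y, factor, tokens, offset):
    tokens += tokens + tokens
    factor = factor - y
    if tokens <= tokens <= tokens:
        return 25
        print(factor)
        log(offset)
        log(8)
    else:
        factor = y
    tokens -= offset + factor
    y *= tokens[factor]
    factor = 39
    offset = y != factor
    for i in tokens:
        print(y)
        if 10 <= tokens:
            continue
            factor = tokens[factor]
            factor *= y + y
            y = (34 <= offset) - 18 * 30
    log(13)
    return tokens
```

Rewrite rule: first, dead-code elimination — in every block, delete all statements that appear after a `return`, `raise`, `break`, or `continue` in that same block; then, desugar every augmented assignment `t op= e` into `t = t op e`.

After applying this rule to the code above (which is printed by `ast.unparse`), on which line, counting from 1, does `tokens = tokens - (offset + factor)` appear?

8

Transformed code:
def op(y, factor, tokens, offset):
    tokens = tokens + (tokens + tokens)
    factor = factor - y
    if tokens <= tokens <= tokens:
        return 25
    else:
        factor = y
    tokens = tokens - (offset + factor)
    y = y * tokens[factor]
    factor = 39
    offset = y != factor
    for i in tokens:
        print(y)
        if 10 <= tokens:
            continue
    log(13)
    return tokens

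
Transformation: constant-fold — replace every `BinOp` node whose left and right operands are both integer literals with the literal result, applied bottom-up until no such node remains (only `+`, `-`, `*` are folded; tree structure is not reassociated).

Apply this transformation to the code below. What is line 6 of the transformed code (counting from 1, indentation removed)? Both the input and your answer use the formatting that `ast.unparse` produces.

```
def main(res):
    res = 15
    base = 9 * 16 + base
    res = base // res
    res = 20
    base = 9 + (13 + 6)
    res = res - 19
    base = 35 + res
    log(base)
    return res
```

Transformed code:
def main(res):
    res = 15
    base = 144 + base
    res = base // res
    res = 20
    base = 28
    res = res - 19
    base = 35 + res
    log(base)
    return res

base = 28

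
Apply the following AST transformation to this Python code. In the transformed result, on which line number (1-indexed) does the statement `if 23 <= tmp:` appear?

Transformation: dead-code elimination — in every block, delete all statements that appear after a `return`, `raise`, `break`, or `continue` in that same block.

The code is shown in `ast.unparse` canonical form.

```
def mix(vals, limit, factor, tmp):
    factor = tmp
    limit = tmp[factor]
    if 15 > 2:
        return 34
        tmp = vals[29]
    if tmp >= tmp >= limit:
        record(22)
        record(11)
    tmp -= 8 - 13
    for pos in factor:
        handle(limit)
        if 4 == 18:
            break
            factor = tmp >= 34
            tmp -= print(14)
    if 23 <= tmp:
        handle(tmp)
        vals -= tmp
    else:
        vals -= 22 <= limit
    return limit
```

14

Transformed code:
def mix(vals, limit, factor, tmp):
    factor = tmp
    limit = tmp[factor]
    if 15 > 2:
        return 34
    if tmp >= tmp >= limit:
        record(22)
        record(11)
    tmp -= 8 - 13
    for pos in factor:
        handle(limit)
        if 4 == 18:
            break
    if 23 <= tmp:
        handle(tmp)
        vals -= tmp
    else:
        vals -= 22 <= limit
    return limit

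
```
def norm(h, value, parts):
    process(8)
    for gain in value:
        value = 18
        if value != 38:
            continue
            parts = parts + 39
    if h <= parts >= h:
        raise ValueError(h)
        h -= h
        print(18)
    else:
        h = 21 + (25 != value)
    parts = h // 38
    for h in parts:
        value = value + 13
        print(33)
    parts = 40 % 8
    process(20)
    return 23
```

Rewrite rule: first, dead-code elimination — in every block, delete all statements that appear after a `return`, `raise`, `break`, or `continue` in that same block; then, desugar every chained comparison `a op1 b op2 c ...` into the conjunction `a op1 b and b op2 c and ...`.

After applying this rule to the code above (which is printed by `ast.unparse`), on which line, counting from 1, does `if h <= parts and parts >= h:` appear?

7

Transformed code:
def norm(h, value, parts):
    process(8)
    for gain in value:
        value = 18
        if value != 38:
            continue
    if h <= parts and parts >= h:
        raise ValueError(h)
    else:
        h = 21 + (25 != value)
    parts = h // 38
    for h in parts:
        value = value + 13
        print(33)
    parts = 40 % 8
    process(20)
    return 23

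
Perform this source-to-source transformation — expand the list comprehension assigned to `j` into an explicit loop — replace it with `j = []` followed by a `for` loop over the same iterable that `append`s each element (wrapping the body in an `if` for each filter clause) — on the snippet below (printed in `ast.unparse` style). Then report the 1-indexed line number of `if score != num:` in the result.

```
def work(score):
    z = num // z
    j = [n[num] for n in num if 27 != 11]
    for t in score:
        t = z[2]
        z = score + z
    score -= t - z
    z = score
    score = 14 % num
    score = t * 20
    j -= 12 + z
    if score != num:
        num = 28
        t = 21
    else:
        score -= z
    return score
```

Transformed code:
def work(score):
    z = num // z
    j = []
    for n in num:
        if 27 != 11:
            j.append(n[num])
    for t in score:
        t = z[2]
        z = score + z
    score -= t - z
    z = score
    score = 14 % num
    score = t * 20
    j -= 12 + z
    if score != num:
        num = 28
        t = 21
    else:
        score -= z
    return score

15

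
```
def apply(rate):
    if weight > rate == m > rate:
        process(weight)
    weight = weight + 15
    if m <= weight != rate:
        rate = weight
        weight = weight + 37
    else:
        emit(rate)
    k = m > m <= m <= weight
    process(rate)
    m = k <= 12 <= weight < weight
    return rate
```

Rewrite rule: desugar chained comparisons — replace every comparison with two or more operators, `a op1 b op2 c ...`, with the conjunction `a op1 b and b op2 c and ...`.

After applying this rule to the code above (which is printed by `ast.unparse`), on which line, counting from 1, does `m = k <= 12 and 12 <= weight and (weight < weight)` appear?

12

Transformed code:
def apply(rate):
    if weight > rate and rate == m and (m > rate):
        process(weight)
    weight = weight + 15
    if m <= weight and weight != rate:
        rate = weight
        weight = weight + 37
    else:
        emit(rate)
    k = m > m and m <= m and (m <= weight)
    process(rate)
    m = k <= 12 and 12 <= weight and (weight < weight)
    return rate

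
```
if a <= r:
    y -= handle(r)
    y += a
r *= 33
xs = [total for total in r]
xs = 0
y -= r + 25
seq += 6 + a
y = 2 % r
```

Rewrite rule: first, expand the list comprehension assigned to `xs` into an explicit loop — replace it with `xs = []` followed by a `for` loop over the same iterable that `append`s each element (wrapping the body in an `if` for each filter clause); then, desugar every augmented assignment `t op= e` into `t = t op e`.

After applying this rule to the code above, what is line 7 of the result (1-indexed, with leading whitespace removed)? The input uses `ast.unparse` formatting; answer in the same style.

xs.append(total)

Transformed code:
if a <= r:
    y = y - handle(r)
    y = y + a
r = r * 33
xs = []
for total in r:
    xs.append(total)
xs = 0
y = y - (r + 25)
seq = seq + (6 + a)
y = 2 % r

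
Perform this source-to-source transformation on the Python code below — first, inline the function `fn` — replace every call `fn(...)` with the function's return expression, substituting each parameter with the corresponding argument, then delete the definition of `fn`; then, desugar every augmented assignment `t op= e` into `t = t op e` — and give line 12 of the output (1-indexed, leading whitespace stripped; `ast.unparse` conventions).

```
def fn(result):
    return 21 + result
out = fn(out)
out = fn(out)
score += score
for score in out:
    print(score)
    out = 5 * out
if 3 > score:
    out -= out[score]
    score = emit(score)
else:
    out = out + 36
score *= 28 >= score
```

score = score * (28 >= score)

Transformed code:
out = 21 + out
out = 21 + out
score = score + score
for score in out:
    print(score)
    out = 5 * out
if 3 > score:
    out = out - out[score]
    score = emit(score)
else:
    out = out + 36
score = score * (28 >= score)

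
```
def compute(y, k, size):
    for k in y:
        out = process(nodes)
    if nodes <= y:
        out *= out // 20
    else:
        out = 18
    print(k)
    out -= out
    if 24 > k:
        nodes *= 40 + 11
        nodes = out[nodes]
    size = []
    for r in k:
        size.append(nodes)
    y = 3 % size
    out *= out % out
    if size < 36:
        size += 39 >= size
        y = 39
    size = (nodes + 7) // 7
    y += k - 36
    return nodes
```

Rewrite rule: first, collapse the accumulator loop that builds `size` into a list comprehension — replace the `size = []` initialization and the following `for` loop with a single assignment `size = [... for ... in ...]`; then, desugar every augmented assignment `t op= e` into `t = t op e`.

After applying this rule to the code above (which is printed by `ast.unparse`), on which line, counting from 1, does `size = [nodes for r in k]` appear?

13

Transformed code:
def compute(y, k, size):
    for k in y:
        out = process(nodes)
    if nodes <= y:
        out = out * (out // 20)
    else:
        out = 18
    print(k)
    out = out - out
    if 24 > k:
        nodes = nodes * (40 + 11)
        nodes = out[nodes]
    size = [nodes for r in k]
    y = 3 % size
    out = out * (out % out)
    if size < 36:
        size = size + (39 >= size)
        y = 39
    size = (nodes + 7) // 7
    y = y + (k - 36)
    return nodes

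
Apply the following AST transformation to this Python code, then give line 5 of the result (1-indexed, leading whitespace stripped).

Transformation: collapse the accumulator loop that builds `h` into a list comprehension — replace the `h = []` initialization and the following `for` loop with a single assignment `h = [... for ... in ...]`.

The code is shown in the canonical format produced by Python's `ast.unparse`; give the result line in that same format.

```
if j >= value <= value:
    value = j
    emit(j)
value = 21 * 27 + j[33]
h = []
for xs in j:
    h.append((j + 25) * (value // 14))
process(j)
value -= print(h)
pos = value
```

Transformed code:
if j >= value <= value:
    value = j
    emit(j)
value = 21 * 27 + j[33]
h = [(j + 25) * (value // 14) for xs in j]
process(j)
value -= print(h)
pos = value

h = [(j + 25) * (value // 14) for xs in j]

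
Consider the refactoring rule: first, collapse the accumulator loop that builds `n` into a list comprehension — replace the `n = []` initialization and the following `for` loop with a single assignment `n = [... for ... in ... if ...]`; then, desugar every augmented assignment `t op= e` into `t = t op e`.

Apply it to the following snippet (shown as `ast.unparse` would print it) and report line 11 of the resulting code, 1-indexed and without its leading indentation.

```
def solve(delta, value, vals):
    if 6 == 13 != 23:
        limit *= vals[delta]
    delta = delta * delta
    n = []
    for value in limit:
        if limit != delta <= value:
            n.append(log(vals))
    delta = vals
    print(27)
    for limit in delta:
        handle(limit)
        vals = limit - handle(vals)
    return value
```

Transformed code:
def solve(delta, value, vals):
    if 6 == 13 != 23:
        limit = limit * vals[delta]
    delta = delta * delta
    n = [log(vals) for value in limit if limit != delta <= value]
    delta = vals
    print(27)
    for limit in delta:
        handle(limit)
        vals = limit - handle(vals)
    return value

return value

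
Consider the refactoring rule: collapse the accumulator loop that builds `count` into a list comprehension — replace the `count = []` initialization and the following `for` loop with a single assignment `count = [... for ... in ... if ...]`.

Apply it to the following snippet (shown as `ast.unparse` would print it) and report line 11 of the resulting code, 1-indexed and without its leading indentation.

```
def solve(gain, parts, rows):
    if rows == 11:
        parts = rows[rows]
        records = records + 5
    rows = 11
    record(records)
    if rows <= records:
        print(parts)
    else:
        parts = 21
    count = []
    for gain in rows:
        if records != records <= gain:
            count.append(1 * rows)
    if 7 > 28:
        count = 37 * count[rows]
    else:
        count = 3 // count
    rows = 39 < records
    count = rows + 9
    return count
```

Transformed code:
def solve(gain, parts, rows):
    if rows == 11:
        parts = rows[rows]
        records = records + 5
    rows = 11
    record(records)
    if rows <= records:
        print(parts)
    else:
        parts = 21
    count = [1 * rows for gain in rows if records != records <= gain]
    if 7 > 28:
        count = 37 * count[rows]
    else:
        count = 3 // count
    rows = 39 < records
    count = rows + 9
    return count

count = [1 * rows for gain in rows if records != records <= gain]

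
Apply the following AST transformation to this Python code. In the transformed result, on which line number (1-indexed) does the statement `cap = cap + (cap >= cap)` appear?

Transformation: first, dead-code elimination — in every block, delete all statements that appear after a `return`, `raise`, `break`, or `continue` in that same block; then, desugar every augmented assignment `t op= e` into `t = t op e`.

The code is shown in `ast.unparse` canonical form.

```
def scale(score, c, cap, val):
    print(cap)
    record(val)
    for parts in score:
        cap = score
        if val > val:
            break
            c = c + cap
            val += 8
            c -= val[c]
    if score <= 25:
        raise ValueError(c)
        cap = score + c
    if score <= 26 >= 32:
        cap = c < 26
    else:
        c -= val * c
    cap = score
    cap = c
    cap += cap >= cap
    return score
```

16

Transformed code:
def scale(score, c, cap, val):
    print(cap)
    record(val)
    for parts in score:
        cap = score
        if val > val:
            break
    if score <= 25:
        raise ValueError(c)
    if score <= 26 >= 32:
        cap = c < 26
    else:
        c = c - val * c
    cap = score
    cap = c
    cap = cap + (cap >= cap)
    return score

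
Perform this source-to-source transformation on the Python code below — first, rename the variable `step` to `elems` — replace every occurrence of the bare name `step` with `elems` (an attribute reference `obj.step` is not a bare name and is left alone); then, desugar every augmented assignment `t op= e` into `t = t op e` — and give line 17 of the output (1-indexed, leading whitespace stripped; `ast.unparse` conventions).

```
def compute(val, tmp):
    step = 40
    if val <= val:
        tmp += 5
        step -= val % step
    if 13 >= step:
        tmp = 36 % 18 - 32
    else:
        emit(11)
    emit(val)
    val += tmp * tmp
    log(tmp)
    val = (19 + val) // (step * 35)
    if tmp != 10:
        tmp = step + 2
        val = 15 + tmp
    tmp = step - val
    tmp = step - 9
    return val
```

tmp = elems - val

Transformed code:
def compute(val, tmp):
    elems = 40
    if val <= val:
        tmp = tmp + 5
        elems = elems - val % elems
    if 13 >= elems:
        tmp = 36 % 18 - 32
    else:
        emit(11)
    emit(val)
    val = val + tmp * tmp
    log(tmp)
    val = (19 + val) // (elems * 35)
    if tmp != 10:
        tmp = elems + 2
        val = 15 + tmp
    tmp = elems - val
    tmp = elems - 9
    return val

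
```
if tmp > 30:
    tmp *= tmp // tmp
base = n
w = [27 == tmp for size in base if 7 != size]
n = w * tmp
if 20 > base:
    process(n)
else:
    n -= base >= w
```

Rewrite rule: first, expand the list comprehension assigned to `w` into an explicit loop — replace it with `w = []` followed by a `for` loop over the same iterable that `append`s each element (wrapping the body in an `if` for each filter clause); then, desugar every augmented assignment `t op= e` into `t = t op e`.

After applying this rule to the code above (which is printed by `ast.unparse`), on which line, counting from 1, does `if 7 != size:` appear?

6

Transformed code:
if tmp > 30:
    tmp = tmp * (tmp // tmp)
base = n
w = []
for size in base:
    if 7 != size:
        w.append(27 == tmp)
n = w * tmp
if 20 > base:
    process(n)
else:
    n = n - (base >= w)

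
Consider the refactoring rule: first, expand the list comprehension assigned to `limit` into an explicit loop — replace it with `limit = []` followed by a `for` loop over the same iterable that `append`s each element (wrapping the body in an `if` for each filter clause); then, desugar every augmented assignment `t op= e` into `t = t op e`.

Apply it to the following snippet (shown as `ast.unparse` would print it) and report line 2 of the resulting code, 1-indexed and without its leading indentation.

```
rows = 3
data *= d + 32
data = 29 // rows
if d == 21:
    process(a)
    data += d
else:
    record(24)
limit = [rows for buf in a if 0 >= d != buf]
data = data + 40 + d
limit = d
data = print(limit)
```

data = data * (d + 32)

Transformed code:
rows = 3
data = data * (d + 32)
data = 29 // rows
if d == 21:
    process(a)
    data = data + d
else:
    record(24)
limit = []
for buf in a:
    if 0 >= d != buf:
        limit.append(rows)
data = data + 40 + d
limit = d
data = print(limit)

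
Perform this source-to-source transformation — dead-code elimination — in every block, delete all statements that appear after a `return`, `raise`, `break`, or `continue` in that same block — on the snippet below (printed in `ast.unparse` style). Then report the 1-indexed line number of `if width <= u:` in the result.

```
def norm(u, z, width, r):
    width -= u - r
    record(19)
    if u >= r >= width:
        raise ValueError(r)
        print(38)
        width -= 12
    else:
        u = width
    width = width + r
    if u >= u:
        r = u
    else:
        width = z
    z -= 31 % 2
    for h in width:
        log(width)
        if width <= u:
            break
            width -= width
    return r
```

Transformed code:
def norm(u, z, width, r):
    width -= u - r
    record(19)
    if u >= r >= width:
        raise ValueError(r)
    else:
        u = width
    width = width + r
    if u >= u:
        r = u
    else:
        width = z
    z -= 31 % 2
    for h in width:
        log(width)
        if width <= u:
            break
    return r

16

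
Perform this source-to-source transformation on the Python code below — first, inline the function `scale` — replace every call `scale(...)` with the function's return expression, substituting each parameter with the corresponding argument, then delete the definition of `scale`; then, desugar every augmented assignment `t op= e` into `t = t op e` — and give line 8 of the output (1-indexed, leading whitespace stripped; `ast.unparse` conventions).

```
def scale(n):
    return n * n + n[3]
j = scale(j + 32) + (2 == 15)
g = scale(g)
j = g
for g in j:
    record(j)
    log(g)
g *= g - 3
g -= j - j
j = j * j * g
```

Transformed code:
j = (j + 32) * (j + 32) + (j + 32)[3] + (2 == 15)
g = g * g + g[3]
j = g
for g in j:
    record(j)
    log(g)
g = g * (g - 3)
g = g - (j - j)
j = j * j * g

g = g - (j - j)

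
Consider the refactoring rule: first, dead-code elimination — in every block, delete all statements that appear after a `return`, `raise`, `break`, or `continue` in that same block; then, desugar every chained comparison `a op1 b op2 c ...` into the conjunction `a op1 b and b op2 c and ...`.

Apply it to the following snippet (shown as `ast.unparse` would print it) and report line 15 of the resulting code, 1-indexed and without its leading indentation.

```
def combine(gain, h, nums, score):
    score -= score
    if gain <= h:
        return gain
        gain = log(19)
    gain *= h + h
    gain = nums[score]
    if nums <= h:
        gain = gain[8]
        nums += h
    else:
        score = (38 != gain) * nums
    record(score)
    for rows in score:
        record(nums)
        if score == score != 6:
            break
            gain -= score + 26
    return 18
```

if score == score and score != 6:

Transformed code:
def combine(gain, h, nums, score):
    score -= score
    if gain <= h:
        return gain
    gain *= h + h
    gain = nums[score]
    if nums <= h:
        gain = gain[8]
        nums += h
    else:
        score = (38 != gain) * nums
    record(score)
    for rows in score:
        record(nums)
        if score == score and score != 6:
            break
    return 18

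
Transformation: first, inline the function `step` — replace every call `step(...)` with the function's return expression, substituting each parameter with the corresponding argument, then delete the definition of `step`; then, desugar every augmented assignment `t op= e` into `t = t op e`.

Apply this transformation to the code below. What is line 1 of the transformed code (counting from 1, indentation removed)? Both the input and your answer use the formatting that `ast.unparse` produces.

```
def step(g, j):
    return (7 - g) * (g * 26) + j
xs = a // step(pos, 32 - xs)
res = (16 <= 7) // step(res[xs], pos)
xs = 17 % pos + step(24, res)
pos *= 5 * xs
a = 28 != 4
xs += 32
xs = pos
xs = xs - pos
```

Transformed code:
xs = a // ((7 - pos) * (pos * 26) + (32 - xs))
res = (16 <= 7) // ((7 - res[xs]) * (res[xs] * 26) + pos)
xs = 17 % pos + ((7 - 24) * (24 * 26) + res)
pos = pos * (5 * xs)
a = 28 != 4
xs = xs + 32
xs = pos
xs = xs - pos

xs = a // ((7 - pos) * (pos * 26) + (32 - xs))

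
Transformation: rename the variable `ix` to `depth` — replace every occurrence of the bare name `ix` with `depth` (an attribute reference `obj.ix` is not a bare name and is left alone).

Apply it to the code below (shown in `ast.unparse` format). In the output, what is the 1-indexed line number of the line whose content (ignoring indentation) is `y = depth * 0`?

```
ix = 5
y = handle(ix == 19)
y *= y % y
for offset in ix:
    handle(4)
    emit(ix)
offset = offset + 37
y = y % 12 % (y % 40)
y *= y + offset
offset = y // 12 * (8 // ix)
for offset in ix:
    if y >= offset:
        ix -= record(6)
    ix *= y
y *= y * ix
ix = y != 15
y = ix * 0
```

Transformed code:
depth = 5
y = handle(depth == 19)
y *= y % y
for offset in depth:
    handle(4)
    emit(depth)
offset = offset + 37
y = y % 12 % (y % 40)
y *= y + offset
offset = y // 12 * (8 // depth)
for offset in depth:
    if y >= offset:
        depth -= record(6)
    depth *= y
y *= y * depth
depth = y != 15
y = depth * 0

17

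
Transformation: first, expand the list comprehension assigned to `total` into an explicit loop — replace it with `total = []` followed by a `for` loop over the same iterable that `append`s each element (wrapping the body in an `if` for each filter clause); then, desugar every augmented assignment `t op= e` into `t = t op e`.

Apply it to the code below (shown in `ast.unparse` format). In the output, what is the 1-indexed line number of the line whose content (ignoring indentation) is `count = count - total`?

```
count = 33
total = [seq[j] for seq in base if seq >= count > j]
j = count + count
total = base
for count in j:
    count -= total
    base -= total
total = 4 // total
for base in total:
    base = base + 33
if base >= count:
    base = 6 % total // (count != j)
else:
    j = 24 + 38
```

Transformed code:
count = 33
total = []
for seq in base:
    if seq >= count > j:
        total.append(seq[j])
j = count + count
total = base
for count in j:
    count = count - total
    base = base - total
total = 4 // total
for base in total:
    base = base + 33
if base >= count:
    base = 6 % total // (count != j)
else:
    j = 24 + 38

9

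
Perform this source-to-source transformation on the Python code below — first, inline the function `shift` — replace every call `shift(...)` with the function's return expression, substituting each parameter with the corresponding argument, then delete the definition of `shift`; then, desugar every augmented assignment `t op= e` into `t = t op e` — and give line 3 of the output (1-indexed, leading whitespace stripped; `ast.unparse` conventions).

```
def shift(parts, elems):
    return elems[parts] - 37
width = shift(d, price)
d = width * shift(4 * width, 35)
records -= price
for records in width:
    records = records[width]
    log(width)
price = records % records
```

records = records - price

Transformed code:
width = price[d] - 37
d = width * (35[4 * width] - 37)
records = records - price
for records in width:
    records = records[width]
    log(width)
price = records % records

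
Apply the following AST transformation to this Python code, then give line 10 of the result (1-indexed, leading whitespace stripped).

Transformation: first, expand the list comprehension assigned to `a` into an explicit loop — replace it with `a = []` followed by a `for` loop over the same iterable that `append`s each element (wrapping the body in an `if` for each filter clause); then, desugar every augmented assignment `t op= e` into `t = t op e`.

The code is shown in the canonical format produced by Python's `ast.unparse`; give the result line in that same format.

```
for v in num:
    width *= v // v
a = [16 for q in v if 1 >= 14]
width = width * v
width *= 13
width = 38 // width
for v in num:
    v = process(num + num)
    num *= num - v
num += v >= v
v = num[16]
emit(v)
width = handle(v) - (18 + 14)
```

for v in num:

Transformed code:
for v in num:
    width = width * (v // v)
a = []
for q in v:
    if 1 >= 14:
        a.append(16)
width = width * v
width = width * 13
width = 38 // width
for v in num:
    v = process(num + num)
    num = num * (num - v)
num = num + (v >= v)
v = num[16]
emit(v)
width = handle(v) - (18 + 14)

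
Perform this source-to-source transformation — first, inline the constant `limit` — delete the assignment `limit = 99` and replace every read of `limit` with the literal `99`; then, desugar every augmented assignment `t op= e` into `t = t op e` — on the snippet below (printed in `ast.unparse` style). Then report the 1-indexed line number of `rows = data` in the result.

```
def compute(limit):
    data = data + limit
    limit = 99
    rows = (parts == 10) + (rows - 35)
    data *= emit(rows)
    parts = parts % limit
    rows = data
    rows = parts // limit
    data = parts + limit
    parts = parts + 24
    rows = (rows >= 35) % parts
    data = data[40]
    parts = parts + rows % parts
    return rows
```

Transformed code:
def compute(limit):
    data = data + 99
    rows = (parts == 10) + (rows - 35)
    data = data * emit(rows)
    parts = parts % 99
    rows = data
    rows = parts // 99
    data = parts + 99
    parts = parts + 24
    rows = (rows >= 35) % parts
    data = data[40]
    parts = parts + rows % parts
    return rows

6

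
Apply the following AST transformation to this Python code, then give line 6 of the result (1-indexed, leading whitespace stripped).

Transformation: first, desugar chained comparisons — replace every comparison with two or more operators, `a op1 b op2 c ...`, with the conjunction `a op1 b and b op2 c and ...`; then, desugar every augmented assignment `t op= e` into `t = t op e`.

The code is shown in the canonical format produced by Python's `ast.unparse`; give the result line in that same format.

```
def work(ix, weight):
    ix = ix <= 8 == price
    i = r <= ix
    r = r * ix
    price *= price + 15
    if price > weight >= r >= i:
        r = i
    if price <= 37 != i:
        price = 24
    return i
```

if price > weight and weight >= r and (r >= i):

Transformed code:
def work(ix, weight):
    ix = ix <= 8 and 8 == price
    i = r <= ix
    r = r * ix
    price = price * (price + 15)
    if price > weight and weight >= r and (r >= i):
        r = i
    if price <= 37 and 37 != i:
        price = 24
    return i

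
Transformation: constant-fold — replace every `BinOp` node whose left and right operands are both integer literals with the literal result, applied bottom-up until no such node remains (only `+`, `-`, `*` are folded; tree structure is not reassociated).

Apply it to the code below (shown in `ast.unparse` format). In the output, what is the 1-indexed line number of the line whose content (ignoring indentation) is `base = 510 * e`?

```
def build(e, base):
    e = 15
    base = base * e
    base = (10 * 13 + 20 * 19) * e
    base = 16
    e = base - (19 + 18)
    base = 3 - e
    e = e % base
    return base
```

4

Transformed code:
def build(e, base):
    e = 15
    base = base * e
    base = 510 * e
    base = 16
    e = base - 37
    base = 3 - e
    e = e % base
    return base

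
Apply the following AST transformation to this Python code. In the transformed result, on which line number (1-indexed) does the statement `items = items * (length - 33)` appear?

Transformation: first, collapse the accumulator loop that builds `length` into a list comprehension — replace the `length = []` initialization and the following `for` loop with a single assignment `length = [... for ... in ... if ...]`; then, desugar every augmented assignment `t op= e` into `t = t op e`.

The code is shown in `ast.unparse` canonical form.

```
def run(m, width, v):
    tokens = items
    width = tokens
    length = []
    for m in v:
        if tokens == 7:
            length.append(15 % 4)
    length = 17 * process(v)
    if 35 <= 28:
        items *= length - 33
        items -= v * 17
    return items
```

Transformed code:
def run(m, width, v):
    tokens = items
    width = tokens
    length = [15 % 4 for m in v if tokens == 7]
    length = 17 * process(v)
    if 35 <= 28:
        items = items * (length - 33)
        items = items - v * 17
    return items

7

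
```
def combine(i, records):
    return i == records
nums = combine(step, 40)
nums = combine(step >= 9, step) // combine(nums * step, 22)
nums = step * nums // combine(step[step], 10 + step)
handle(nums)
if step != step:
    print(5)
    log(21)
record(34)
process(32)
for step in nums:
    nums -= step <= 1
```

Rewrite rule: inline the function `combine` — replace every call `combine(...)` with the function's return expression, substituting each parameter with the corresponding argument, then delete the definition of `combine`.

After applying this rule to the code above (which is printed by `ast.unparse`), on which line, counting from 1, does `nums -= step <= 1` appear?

11

Transformed code:
nums = step == 40
nums = ((step >= 9) == step) // (nums * step == 22)
nums = step * nums // (step[step] == 10 + step)
handle(nums)
if step != step:
    print(5)
    log(21)
record(34)
process(32)
for step in nums:
    nums -= step <= 1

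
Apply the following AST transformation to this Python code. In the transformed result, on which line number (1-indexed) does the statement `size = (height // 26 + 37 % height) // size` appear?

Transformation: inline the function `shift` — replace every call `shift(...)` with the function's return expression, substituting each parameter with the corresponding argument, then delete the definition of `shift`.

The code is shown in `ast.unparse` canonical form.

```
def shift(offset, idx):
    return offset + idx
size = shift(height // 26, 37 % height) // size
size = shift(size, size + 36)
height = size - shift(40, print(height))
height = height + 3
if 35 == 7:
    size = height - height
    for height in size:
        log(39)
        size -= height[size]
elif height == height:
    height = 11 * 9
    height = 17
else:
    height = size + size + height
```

Transformed code:
size = (height // 26 + 37 % height) // size
size = size + (size + 36)
height = size - (40 + print(height))
height = height + 3
if 35 == 7:
    size = height - height
    for height in size:
        log(39)
        size -= height[size]
elif height == height:
    height = 11 * 9
    height = 17
else:
    height = size + size + height

1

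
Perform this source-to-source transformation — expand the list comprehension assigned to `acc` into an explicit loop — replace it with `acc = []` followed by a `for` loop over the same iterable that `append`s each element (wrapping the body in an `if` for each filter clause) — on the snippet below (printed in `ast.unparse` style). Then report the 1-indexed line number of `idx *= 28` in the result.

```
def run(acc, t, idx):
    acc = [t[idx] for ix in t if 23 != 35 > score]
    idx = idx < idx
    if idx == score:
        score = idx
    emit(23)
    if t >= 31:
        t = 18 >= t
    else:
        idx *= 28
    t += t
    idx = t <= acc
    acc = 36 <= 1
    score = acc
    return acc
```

13

Transformed code:
def run(acc, t, idx):
    acc = []
    for ix in t:
        if 23 != 35 > score:
            acc.append(t[idx])
    idx = idx < idx
    if idx == score:
        score = idx
    emit(23)
    if t >= 31:
        t = 18 >= t
    else:
        idx *= 28
    t += t
    idx = t <= acc
    acc = 36 <= 1
    score = acc
    return acc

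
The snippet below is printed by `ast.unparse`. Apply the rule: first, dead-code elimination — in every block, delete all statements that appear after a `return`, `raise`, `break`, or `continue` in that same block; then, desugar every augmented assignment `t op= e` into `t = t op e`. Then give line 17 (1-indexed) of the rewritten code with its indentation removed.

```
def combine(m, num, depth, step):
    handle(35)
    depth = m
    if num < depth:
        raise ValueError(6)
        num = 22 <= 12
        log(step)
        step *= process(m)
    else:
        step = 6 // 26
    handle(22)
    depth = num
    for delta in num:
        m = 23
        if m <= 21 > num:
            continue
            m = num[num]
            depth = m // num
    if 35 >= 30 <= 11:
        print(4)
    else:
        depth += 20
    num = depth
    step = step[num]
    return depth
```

depth = depth + 20

Transformed code:
def combine(m, num, depth, step):
    handle(35)
    depth = m
    if num < depth:
        raise ValueError(6)
    else:
        step = 6 // 26
    handle(22)
    depth = num
    for delta in num:
        m = 23
        if m <= 21 > num:
            continue
    if 35 >= 30 <= 11:
        print(4)
    else:
        depth = depth + 20
    num = depth
    step = step[num]
    return depth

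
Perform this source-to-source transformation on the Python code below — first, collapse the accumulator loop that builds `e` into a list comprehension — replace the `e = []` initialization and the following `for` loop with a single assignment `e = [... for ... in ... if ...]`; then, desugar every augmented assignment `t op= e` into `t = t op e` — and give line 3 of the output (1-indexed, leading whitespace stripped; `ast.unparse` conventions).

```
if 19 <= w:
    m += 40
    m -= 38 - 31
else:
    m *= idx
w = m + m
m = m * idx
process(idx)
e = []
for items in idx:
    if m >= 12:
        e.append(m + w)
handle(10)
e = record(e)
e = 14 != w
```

m = m - (38 - 31)

Transformed code:
if 19 <= w:
    m = m + 40
    m = m - (38 - 31)
else:
    m = m * idx
w = m + m
m = m * idx
process(idx)
e = [m + w for items in idx if m >= 12]
handle(10)
e = record(e)
e = 14 != w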